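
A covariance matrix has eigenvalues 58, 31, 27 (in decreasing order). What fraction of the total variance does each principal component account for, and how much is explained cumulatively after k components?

Step 1 — total variance = trace(Sigma) = Σ λ_i = 58 + 31 + 27 = 116.

Step 2 — fraction explained by component i = λ_i / Σ λ:
  PC1: 58/116 = 0.5
  PC2: 31/116 = 0.2672
  PC3: 27/116 = 0.2328

Step 3 — cumulative fraction after k components = (λ_1 + ... + λ_k) / Σ λ:
  k = 1: 58/116 = 0.5
  k = 2: (58 + 31)/116 = 89/116 = 0.7672
  k = 3: (58 + 31 + 27)/116 = 116/116 = 1

Summary (fraction, with percent):

explained: PC1 0.5 (50%), PC2 0.2672 (26.72%), PC3 0.2328 (23.28%);  cumulative: 0.5, 0.7672, 1


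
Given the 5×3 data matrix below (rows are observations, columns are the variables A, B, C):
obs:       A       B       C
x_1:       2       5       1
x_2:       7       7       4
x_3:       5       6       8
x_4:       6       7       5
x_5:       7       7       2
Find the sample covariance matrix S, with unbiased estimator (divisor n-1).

Step 1 — column means:
  mean(A) = (2 + 7 + 5 + 6 + 7) / 5 = 27/5 = 5.4
  mean(B) = (5 + 7 + 6 + 7 + 7) / 5 = 32/5 = 6.4
  mean(C) = (1 + 4 + 8 + 5 + 2) / 5 = 20/5 = 4

Step 2 — sample covariance S[i,j] = (1/(n-1)) · Σ_k (x_{k,i} - mean_i) · (x_{k,j} - mean_j), with n-1 = 4.
  S[A,A] = ((-3.4)·(-3.4) + (1.6)·(1.6) + (-0.4)·(-0.4) + (0.6)·(0.6) + (1.6)·(1.6)) / 4 = 17.2/4 = 4.3
  S[A,B] = ((-3.4)·(-1.4) + (1.6)·(0.6) + (-0.4)·(-0.4) + (0.6)·(0.6) + (1.6)·(0.6)) / 4 = 7.2/4 = 1.8
  S[A,C] = ((-3.4)·(-3) + (1.6)·(0) + (-0.4)·(4) + (0.6)·(1) + (1.6)·(-2)) / 4 = 6/4 = 1.5
  S[B,B] = ((-1.4)·(-1.4) + (0.6)·(0.6) + (-0.4)·(-0.4) + (0.6)·(0.6) + (0.6)·(0.6)) / 4 = 3.2/4 = 0.8
  S[B,C] = ((-1.4)·(-3) + (0.6)·(0) + (-0.4)·(4) + (0.6)·(1) + (0.6)·(-2)) / 4 = 2/4 = 0.5
  S[C,C] = ((-3)·(-3) + (0)·(0) + (4)·(4) + (1)·(1) + (-2)·(-2)) / 4 = 30/4 = 7.5

S is symmetric (S[j,i] = S[i,j]). Assembling:

S = [[4.3, 1.8, 1.5],
 [1.8, 0.8, 0.5],
 [1.5, 0.5, 7.5]]


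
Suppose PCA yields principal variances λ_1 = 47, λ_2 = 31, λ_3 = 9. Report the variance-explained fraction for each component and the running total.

Step 1 — total variance = trace(Sigma) = Σ λ_i = 47 + 31 + 9 = 87.

Step 2 — fraction explained by component i = λ_i / Σ λ:
  PC1: 47/87 = 0.5402
  PC2: 31/87 = 0.3563
  PC3: 9/87 = 0.1034

Step 3 — cumulative fraction after k components = (λ_1 + ... + λ_k) / Σ λ:
  k = 1: 47/87 = 0.5402
  k = 2: (47 + 31)/87 = 78/87 = 0.8966
  k = 3: (47 + 31 + 9)/87 = 87/87 = 1

Summary (fraction, with percent):

explained: PC1 0.5402 (54.02%), PC2 0.3563 (35.63%), PC3 0.1034 (10.34%);  cumulative: 0.5402, 0.8966, 1


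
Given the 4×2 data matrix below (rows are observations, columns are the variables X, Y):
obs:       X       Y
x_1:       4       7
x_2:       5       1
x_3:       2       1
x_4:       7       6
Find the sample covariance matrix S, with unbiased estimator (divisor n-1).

Step 1 — column means:
  mean(X) = (4 + 5 + 2 + 7) / 4 = 18/4 = 4.5
  mean(Y) = (7 + 1 + 1 + 6) / 4 = 15/4 = 3.75

Step 2 — sample covariance S[i,j] = (1/(n-1)) · Σ_k (x_{k,i} - mean_i) · (x_{k,j} - mean_j), with n-1 = 3.
  S[X,X] = ((-0.5)·(-0.5) + (0.5)·(0.5) + (-2.5)·(-2.5) + (2.5)·(2.5)) / 3 = 13/3 = 4.3333
  S[X,Y] = ((-0.5)·(3.25) + (0.5)·(-2.75) + (-2.5)·(-2.75) + (2.5)·(2.25)) / 3 = 9.5/3 = 3.1667
  S[Y,Y] = ((3.25)·(3.25) + (-2.75)·(-2.75) + (-2.75)·(-2.75) + (2.25)·(2.25)) / 3 = 30.75/3 = 10.25

S is symmetric (S[j,i] = S[i,j]). Assembling:

S = [[4.3333, 3.1667],
 [3.1667, 10.25]]


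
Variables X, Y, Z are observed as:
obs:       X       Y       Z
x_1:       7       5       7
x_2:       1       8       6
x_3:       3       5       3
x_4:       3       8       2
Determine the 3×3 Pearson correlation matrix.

Step 1 — column means:
  mean(X) = (7 + 1 + 3 + 3) / 4 = 14/4 = 3.5
  mean(Y) = (5 + 8 + 5 + 8) / 4 = 26/4 = 6.5
  mean(Z) = (7 + 6 + 3 + 2) / 4 = 18/4 = 4.5

Step 2 — sample variances and covariances s[i,j] = (1/(n-1)) · Σ_k (x_{k,i} - mean_i) · (x_{k,j} - mean_j), with n-1 = 3:
  s[X,X] = ((3.5)·(3.5) + (-2.5)·(-2.5) + (-0.5)·(-0.5) + (-0.5)·(-0.5)) / 3 = 19/3 = 6.3333
  s[X,Y] = ((3.5)·(-1.5) + (-2.5)·(1.5) + (-0.5)·(-1.5) + (-0.5)·(1.5)) / 3 = -9/3 = -3
  s[X,Z] = ((3.5)·(2.5) + (-2.5)·(1.5) + (-0.5)·(-1.5) + (-0.5)·(-2.5)) / 3 = 7/3 = 2.3333
  s[Y,Y] = ((-1.5)·(-1.5) + (1.5)·(1.5) + (-1.5)·(-1.5) + (1.5)·(1.5)) / 3 = 9/3 = 3
  s[Y,Z] = ((-1.5)·(2.5) + (1.5)·(1.5) + (-1.5)·(-1.5) + (1.5)·(-2.5)) / 3 = -3/3 = -1
  s[Z,Z] = ((2.5)·(2.5) + (1.5)·(1.5) + (-1.5)·(-1.5) + (-2.5)·(-2.5)) / 3 = 17/3 = 5.6667
  Sample standard deviations s_i = √(s[i,i]):
  s(X) = √(6.3333) = 2.5166
  s(Y) = √(3) = 1.7321
  s(Z) = √(5.6667) = 2.3805

Step 3 — r_{ij} = s_{ij} / (s_i · s_j):
  r[X,X] = 1 (diagonal).
  r[X,Y] = -3 / (2.5166 · 1.7321) = -3 / 4.3589 = -0.6882
  r[X,Z] = 2.3333 / (2.5166 · 2.3805) = 2.3333 / 5.9907 = 0.3895
  r[Y,Y] = 1 (diagonal).
  r[Y,Z] = -1 / (1.7321 · 2.3805) = -1 / 4.1231 = -0.2425
  r[Z,Z] = 1 (diagonal).

R is symmetric with unit diagonal. Assembling:

R = [[1, -0.6882, 0.3895],
 [-0.6882, 1, -0.2425],
 [0.3895, -0.2425, 1]]


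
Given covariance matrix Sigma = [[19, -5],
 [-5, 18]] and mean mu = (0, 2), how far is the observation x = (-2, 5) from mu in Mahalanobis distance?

Step 1 — centre the observation: (x - mu) = (-2, 3).

Step 2 — invert Sigma. det(Sigma) = 19·18 - (-5)² = 317.
  Sigma^{-1} = (1/det) · [[d, -b], [-b, a]] = [[0.0568, 0.0158],
 [0.0158, 0.0599]].

Step 3 — form the quadratic (x - mu)^T · Sigma^{-1} · (x - mu):
  Sigma^{-1} · (x - mu) = (-0.0662, 0.1483).
  (x - mu)^T · [Sigma^{-1} · (x - mu)] = (-2)·(-0.0662) + (3)·(0.1483) = 0.5773.

Step 4 — take square root: d = √(0.5773) ≈ 0.7598.

d(x, mu) = √(0.5773) ≈ 0.7598


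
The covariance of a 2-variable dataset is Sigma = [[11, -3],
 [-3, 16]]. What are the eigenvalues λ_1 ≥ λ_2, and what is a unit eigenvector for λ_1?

Step 1 — characteristic polynomial of 2×2 Sigma:
  det(Sigma - λI) = λ² - trace · λ + det = 0.
  trace = 11 + 16 = 27, det = 11·16 - (-3)² = 167.
Step 2 — discriminant:
  Δ = trace² - 4·det = 729 - 668 = 61.
Step 3 — eigenvalues:
  λ = (trace ± √Δ)/2 = (27 ± 7.8102)/2,
  λ_1 = 17.4051,  λ_2 = 9.5949.

Step 4 — unit eigenvector for λ_1: solve (Sigma - λ_1 I)v = 0. First row:
  (11 - 17.4051)·v_x + (-3)·v_y = 0, i.e. (-6.4051)·v_x + (-3)·v_y = 0,
  so v ∝ (b, λ_1 - a) = (-3, 6.4051); multiply by -1 so the first entry is positive: u = (3, -6.4051).
  ||u|| = √((3)² + (-6.4051)²) = √(50.0256) ≈ 7.0729,
  v_1 = u/||u|| ≈ (0.4242, -0.9056) (||v_1|| = 1).

λ_1 = 17.4051,  λ_2 = 9.5949;  v_1 ≈ (0.4242, -0.9056)


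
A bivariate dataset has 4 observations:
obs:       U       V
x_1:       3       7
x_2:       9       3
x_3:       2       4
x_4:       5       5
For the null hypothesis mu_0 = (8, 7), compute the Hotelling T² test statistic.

Step 1 — sample mean vector:
  mean(U) = (3 + 9 + 2 + 5) / 4 = 19/4 = 4.75
  mean(V) = (7 + 3 + 4 + 5) / 4 = 19/4 = 4.75
  x̄ = (4.75, 4.75),  deviation x̄ - mu_0 = (4.75, 4.75) - (8, 7) = (-3.25, -2.25).

Step 2 — sample covariance matrix, S[i,j] = (1/(n-1)) · Σ_k (x_{k,i} - mean_i) · (x_{k,j} - mean_j), divisor n-1 = 3:
  S[U,U] = ((-1.75)·(-1.75) + (4.25)·(4.25) + (-2.75)·(-2.75) + (0.25)·(0.25)) / 3 = 28.75/3 = 9.5833
  S[U,V] = ((-1.75)·(2.25) + (4.25)·(-1.75) + (-2.75)·(-0.75) + (0.25)·(0.25)) / 3 = -9.25/3 = -3.0833
  S[V,V] = ((2.25)·(2.25) + (-1.75)·(-1.75) + (-0.75)·(-0.75) + (0.25)·(0.25)) / 3 = 8.75/3 = 2.9167
  S = [[9.5833, -3.0833],
 [-3.0833, 2.9167]].

Step 3 — invert S. det(S) = 9.5833·2.9167 - (-3.0833)² = 18.4444.
  S^{-1} = (1/det) · [[d, -b], [-b, a]] = [[0.1581, 0.1672],
 [0.1672, 0.5196]].

Step 4 — quadratic form (x̄ - mu_0)^T · S^{-1} · (x̄ - mu_0):
  S^{-1} · (x̄ - mu_0) = (-0.8901, -1.7123),
  (x̄ - mu_0)^T · [...] = (-3.25)·(-0.8901) + (-2.25)·(-1.7123) = 6.7455.

Step 5 — scale by n: T² = 4 · 6.7455 = 26.9819.

T² ≈ 26.9819


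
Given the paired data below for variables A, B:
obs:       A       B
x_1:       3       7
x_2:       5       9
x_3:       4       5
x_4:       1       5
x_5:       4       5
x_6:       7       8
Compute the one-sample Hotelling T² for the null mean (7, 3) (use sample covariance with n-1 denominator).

Step 1 — sample mean vector:
  mean(A) = (3 + 5 + 4 + 1 + 4 + 7) / 6 = 24/6 = 4
  mean(B) = (7 + 9 + 5 + 5 + 5 + 8) / 6 = 39/6 = 6.5
  x̄ = (4, 6.5),  deviation x̄ - mu_0 = (4, 6.5) - (7, 3) = (-3, 3.5).

Step 2 — sample covariance matrix, S[i,j] = (1/(n-1)) · Σ_k (x_{k,i} - mean_i) · (x_{k,j} - mean_j), divisor n-1 = 5:
  S[A,A] = ((-1)·(-1) + (1)·(1) + (0)·(0) + (-3)·(-3) + (0)·(0) + (3)·(3)) / 5 = 20/5 = 4
  S[A,B] = ((-1)·(0.5) + (1)·(2.5) + (0)·(-1.5) + (-3)·(-1.5) + (0)·(-1.5) + (3)·(1.5)) / 5 = 11/5 = 2.2
  S[B,B] = ((0.5)·(0.5) + (2.5)·(2.5) + (-1.5)·(-1.5) + (-1.5)·(-1.5) + (-1.5)·(-1.5) + (1.5)·(1.5)) / 5 = 15.5/5 = 3.1
  S = [[4, 2.2],
 [2.2, 3.1]].

Step 3 — invert S. det(S) = 4·3.1 - (2.2)² = 7.56.
  S^{-1} = (1/det) · [[d, -b], [-b, a]] = [[0.4101, -0.291],
 [-0.291, 0.5291]].

Step 4 — quadratic form (x̄ - mu_0)^T · S^{-1} · (x̄ - mu_0):
  S^{-1} · (x̄ - mu_0) = (-2.2487, 2.7249),
  (x̄ - mu_0)^T · [...] = (-3)·(-2.2487) + (3.5)·(2.7249) = 16.2831.

Step 5 — scale by n: T² = 6 · 16.2831 = 97.6984.

T² ≈ 97.6984


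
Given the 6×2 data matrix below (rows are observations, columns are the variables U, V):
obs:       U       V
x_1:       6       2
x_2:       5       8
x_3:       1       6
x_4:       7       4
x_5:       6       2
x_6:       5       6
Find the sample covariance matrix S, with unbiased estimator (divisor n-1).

Step 1 — column means:
  mean(U) = (6 + 5 + 1 + 7 + 6 + 5) / 6 = 30/6 = 5
  mean(V) = (2 + 8 + 6 + 4 + 2 + 6) / 6 = 28/6 = 4.6667

Step 2 — sample covariance S[i,j] = (1/(n-1)) · Σ_k (x_{k,i} - mean_i) · (x_{k,j} - mean_j), with n-1 = 5.
  S[U,U] = ((1)·(1) + (0)·(0) + (-4)·(-4) + (2)·(2) + (1)·(1) + (0)·(0)) / 5 = 22/5 = 4.4
  S[U,V] = ((1)·(-2.6667) + (0)·(3.3333) + (-4)·(1.3333) + (2)·(-0.6667) + (1)·(-2.6667) + (0)·(1.3333)) / 5 = -12/5 = -2.4
  S[V,V] = ((-2.6667)·(-2.6667) + (3.3333)·(3.3333) + (1.3333)·(1.3333) + (-0.6667)·(-0.6667) + (-2.6667)·(-2.6667) + (1.3333)·(1.3333)) / 5 = 29.3333/5 = 5.8667

S is symmetric (S[j,i] = S[i,j]). Assembling:

S = [[4.4, -2.4],
 [-2.4, 5.8667]]


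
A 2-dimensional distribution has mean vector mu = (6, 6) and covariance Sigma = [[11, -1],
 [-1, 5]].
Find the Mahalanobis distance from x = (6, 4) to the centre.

Step 1 — centre the observation: (x - mu) = (0, -2).

Step 2 — invert Sigma. det(Sigma) = 11·5 - (-1)² = 54.
  Sigma^{-1} = (1/det) · [[d, -b], [-b, a]] = [[0.0926, 0.0185],
 [0.0185, 0.2037]].

Step 3 — form the quadratic (x - mu)^T · Sigma^{-1} · (x - mu):
  Sigma^{-1} · (x - mu) = (-0.037, -0.4074).
  (x - mu)^T · [Sigma^{-1} · (x - mu)] = (0)·(-0.037) + (-2)·(-0.4074) = 0.8148.

Step 4 — take square root: d = √(0.8148) ≈ 0.9027.

d(x, mu) = √(0.8148) ≈ 0.9027


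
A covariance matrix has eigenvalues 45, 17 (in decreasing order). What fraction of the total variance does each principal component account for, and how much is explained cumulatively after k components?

Step 1 — total variance = trace(Sigma) = Σ λ_i = 45 + 17 = 62.

Step 2 — fraction explained by component i = λ_i / Σ λ:
  PC1: 45/62 = 0.7258
  PC2: 17/62 = 0.2742

Step 3 — cumulative fraction after k components = (λ_1 + ... + λ_k) / Σ λ:
  k = 1: 45/62 = 0.7258
  k = 2: (45 + 17)/62 = 62/62 = 1

Summary (fraction, with percent):

explained: PC1 0.7258 (72.58%), PC2 0.2742 (27.42%);  cumulative: 0.7258, 1


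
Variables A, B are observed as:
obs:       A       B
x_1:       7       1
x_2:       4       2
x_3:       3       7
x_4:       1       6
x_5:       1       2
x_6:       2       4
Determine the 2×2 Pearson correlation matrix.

Step 1 — column means:
  mean(A) = (7 + 4 + 3 + 1 + 1 + 2) / 6 = 18/6 = 3
  mean(B) = (1 + 2 + 7 + 6 + 2 + 4) / 6 = 22/6 = 3.6667

Step 2 — sample variances and covariances s[i,j] = (1/(n-1)) · Σ_k (x_{k,i} - mean_i) · (x_{k,j} - mean_j), with n-1 = 5:
  s[A,A] = ((4)·(4) + (1)·(1) + (0)·(0) + (-2)·(-2) + (-2)·(-2) + (-1)·(-1)) / 5 = 26/5 = 5.2
  s[A,B] = ((4)·(-2.6667) + (1)·(-1.6667) + (0)·(3.3333) + (-2)·(2.3333) + (-2)·(-1.6667) + (-1)·(0.3333)) / 5 = -14/5 = -2.8
  s[B,B] = ((-2.6667)·(-2.6667) + (-1.6667)·(-1.6667) + (3.3333)·(3.3333) + (2.3333)·(2.3333) + (-1.6667)·(-1.6667) + (0.3333)·(0.3333)) / 5 = 29.3333/5 = 5.8667
  Sample standard deviations s_i = √(s[i,i]):
  s(A) = √(5.2) = 2.2804
  s(B) = √(5.8667) = 2.4221

Step 3 — r_{ij} = s_{ij} / (s_i · s_j):
  r[A,A] = 1 (diagonal).
  r[A,B] = -2.8 / (2.2804 · 2.4221) = -2.8 / 5.5233 = -0.5069
  r[B,B] = 1 (diagonal).

R is symmetric with unit diagonal. Assembling:

R = [[1, -0.5069],
 [-0.5069, 1]]


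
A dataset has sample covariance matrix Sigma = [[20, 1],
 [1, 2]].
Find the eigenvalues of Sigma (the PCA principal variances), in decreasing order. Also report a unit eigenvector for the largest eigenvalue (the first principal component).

Step 1 — characteristic polynomial of 2×2 Sigma:
  det(Sigma - λI) = λ² - trace · λ + det = 0.
  trace = 20 + 2 = 22, det = 20·2 - (1)² = 39.
Step 2 — discriminant:
  Δ = trace² - 4·det = 484 - 156 = 328.
Step 3 — eigenvalues:
  λ = (trace ± √Δ)/2 = (22 ± 18.1108)/2,
  λ_1 = 20.0554,  λ_2 = 1.9446.

Step 4 — unit eigenvector for λ_1: solve (Sigma - λ_1 I)v = 0. First row:
  (20 - 20.0554)·v_x + (1)·v_y = 0, i.e. (-0.0554)·v_x + (1)·v_y = 0,
  so v ∝ (b, λ_1 - a) = (1, 0.0554) = u.
  ||u|| = √((1)² + (0.0554)²) = √(1.0031) ≈ 1.0015,
  v_1 = u/||u|| ≈ (0.9985, 0.0553) (||v_1|| = 1).

λ_1 = 20.0554,  λ_2 = 1.9446;  v_1 ≈ (0.9985, 0.0553)


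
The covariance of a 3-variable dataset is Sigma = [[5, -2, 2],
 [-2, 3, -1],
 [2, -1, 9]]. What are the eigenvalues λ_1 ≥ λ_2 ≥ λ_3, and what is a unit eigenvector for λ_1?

Step 1 — characteristic polynomial p(λ) = det(λI - Sigma) = λ³ - tr·λ² + c_1·λ - det, where tr = trace, c_1 = sum of the principal 2×2 minors, det = det(Sigma):
  tr = 5 + 3 + 9 = 17,
  c_1 = (5·3 - (-2)²) + (5·9 - (2)²) + (3·9 - (-1)²) = 11 + 41 + 26 = 78,
  det = 5·(3·9 - (-1)²) - (-2)·((-2)·9 - (-1)·(2)) + (2)·((-2)·(-1) - 3·(2)) = 5·(26) - (-2)·(-16) + (2)·(-4) = 90.
  So p(λ) = λ³ - 17λ² + 78λ - 90.
Step 2 — look for an integer root (rational root theorem: any rational root is an integer divisor of 90). Testing λ = 5:
  p(5) = 125 - 425 + 390 - 90 = 0  ✓
  Dividing out (λ - 5): p(λ) = (λ - 5)(λ² - 12λ + 18).
Step 3 — remaining eigenvalues from the quadratic λ² - 12λ + 18 = 0:
  Δ = 12² - 4·18 = 144 - 72 = 72,  λ = (12 ± √72)/2 = (12 ± 8.4853)/2 ≈ 10.2426 or 1.7574.
  Sorted: λ_1 = 10.2426,  λ_2 = 5,  λ_3 = 1.7574  (check: sum = 17 = tr ✓).

Step 4 — unit eigenvector for λ_1 ≈ 10.2426: v spans the null space of (Sigma - λ_1 I), whose rows are
  r_1 = (-5.2426, -2, 2),  r_2 = (-2, -7.2426, -1),  r_3 = (2, -1, -1.2426).
  v is orthogonal to every row, so take v ∝ r_1 × r_2 = ((-2)·(-1) - (2)·(-7.2426), (2)·(-2) - (-5.2426)·(-1), (-5.2426)·(-7.2426) - (-2)·(-2)) ≈ (16.4853, -9.2426, 33.9706).
  Let u = (16.4853, -9.2426, 33.9706).
  ||u|| = √((16.4853)² + (-9.2426)² + (33.9706)²) = √(1511.19) ≈ 38.874,  v_1 = u/||u|| ≈ (0.4241, -0.2378, 0.8739) (||v_1|| = 1).

λ_1 = 10.2426,  λ_2 = 5,  λ_3 = 1.7574;  v_1 ≈ (0.4241, -0.2378, 0.8739)


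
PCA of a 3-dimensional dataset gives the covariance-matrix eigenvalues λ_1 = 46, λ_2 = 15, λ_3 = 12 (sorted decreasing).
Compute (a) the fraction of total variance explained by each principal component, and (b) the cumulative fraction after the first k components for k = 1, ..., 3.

Step 1 — total variance = trace(Sigma) = Σ λ_i = 46 + 15 + 12 = 73.

Step 2 — fraction explained by component i = λ_i / Σ λ:
  PC1: 46/73 = 0.6301
  PC2: 15/73 = 0.2055
  PC3: 12/73 = 0.1644

Step 3 — cumulative fraction after k components = (λ_1 + ... + λ_k) / Σ λ:
  k = 1: 46/73 = 0.6301
  k = 2: (46 + 15)/73 = 61/73 = 0.8356
  k = 3: (46 + 15 + 12)/73 = 73/73 = 1

Summary (fraction, with percent):

explained: PC1 0.6301 (63.01%), PC2 0.2055 (20.55%), PC3 0.1644 (16.44%);  cumulative: 0.6301, 0.8356, 1


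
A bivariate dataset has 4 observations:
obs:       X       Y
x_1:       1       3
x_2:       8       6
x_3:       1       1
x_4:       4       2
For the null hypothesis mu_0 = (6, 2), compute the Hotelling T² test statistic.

Step 1 — sample mean vector:
  mean(X) = (1 + 8 + 1 + 4) / 4 = 14/4 = 3.5
  mean(Y) = (3 + 6 + 1 + 2) / 4 = 12/4 = 3
  x̄ = (3.5, 3),  deviation x̄ - mu_0 = (3.5, 3) - (6, 2) = (-2.5, 1).

Step 2 — sample covariance matrix, S[i,j] = (1/(n-1)) · Σ_k (x_{k,i} - mean_i) · (x_{k,j} - mean_j), divisor n-1 = 3:
  S[X,X] = ((-2.5)·(-2.5) + (4.5)·(4.5) + (-2.5)·(-2.5) + (0.5)·(0.5)) / 3 = 33/3 = 11
  S[X,Y] = ((-2.5)·(0) + (4.5)·(3) + (-2.5)·(-2) + (0.5)·(-1)) / 3 = 18/3 = 6
  S[Y,Y] = ((0)·(0) + (3)·(3) + (-2)·(-2) + (-1)·(-1)) / 3 = 14/3 = 4.6667
  S = [[11, 6],
 [6, 4.6667]].

Step 3 — invert S. det(S) = 11·4.6667 - (6)² = 15.3333.
  S^{-1} = (1/det) · [[d, -b], [-b, a]] = [[0.3043, -0.3913],
 [-0.3913, 0.7174]].

Step 4 — quadratic form (x̄ - mu_0)^T · S^{-1} · (x̄ - mu_0):
  S^{-1} · (x̄ - mu_0) = (-1.1522, 1.6957),
  (x̄ - mu_0)^T · [...] = (-2.5)·(-1.1522) + (1)·(1.6957) = 4.5761.

Step 5 — scale by n: T² = 4 · 4.5761 = 18.3043.

T² ≈ 18.3043


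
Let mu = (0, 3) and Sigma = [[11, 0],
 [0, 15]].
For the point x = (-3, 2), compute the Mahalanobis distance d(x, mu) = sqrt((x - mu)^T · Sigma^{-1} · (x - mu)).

Step 1 — centre the observation: (x - mu) = (-3, -1).

Step 2 — invert Sigma. det(Sigma) = 11·15 - (0)² = 165.
  Sigma^{-1} = (1/det) · [[d, -b], [-b, a]] = [[0.0909, 0],
 [0, 0.0667]].

Step 3 — form the quadratic (x - mu)^T · Sigma^{-1} · (x - mu):
  Sigma^{-1} · (x - mu) = (-0.2727, -0.0667).
  (x - mu)^T · [Sigma^{-1} · (x - mu)] = (-3)·(-0.2727) + (-1)·(-0.0667) = 0.8848.

Step 4 — take square root: d = √(0.8848) ≈ 0.9407.

d(x, mu) = √(0.8848) ≈ 0.9407


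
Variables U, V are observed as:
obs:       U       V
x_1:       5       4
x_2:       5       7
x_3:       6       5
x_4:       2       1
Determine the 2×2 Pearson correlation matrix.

Step 1 — column means:
  mean(U) = (5 + 5 + 6 + 2) / 4 = 18/4 = 4.5
  mean(V) = (4 + 7 + 5 + 1) / 4 = 17/4 = 4.25

Step 2 — sample variances and covariances s[i,j] = (1/(n-1)) · Σ_k (x_{k,i} - mean_i) · (x_{k,j} - mean_j), with n-1 = 3:
  s[U,U] = ((0.5)·(0.5) + (0.5)·(0.5) + (1.5)·(1.5) + (-2.5)·(-2.5)) / 3 = 9/3 = 3
  s[U,V] = ((0.5)·(-0.25) + (0.5)·(2.75) + (1.5)·(0.75) + (-2.5)·(-3.25)) / 3 = 10.5/3 = 3.5
  s[V,V] = ((-0.25)·(-0.25) + (2.75)·(2.75) + (0.75)·(0.75) + (-3.25)·(-3.25)) / 3 = 18.75/3 = 6.25
  Sample standard deviations s_i = √(s[i,i]):
  s(U) = √(3) = 1.7321
  s(V) = √(6.25) = 2.5

Step 3 — r_{ij} = s_{ij} / (s_i · s_j):
  r[U,U] = 1 (diagonal).
  r[U,V] = 3.5 / (1.7321 · 2.5) = 3.5 / 4.3301 = 0.8083
  r[V,V] = 1 (diagonal).

R is symmetric with unit diagonal. Assembling:

R = [[1, 0.8083],
 [0.8083, 1]]


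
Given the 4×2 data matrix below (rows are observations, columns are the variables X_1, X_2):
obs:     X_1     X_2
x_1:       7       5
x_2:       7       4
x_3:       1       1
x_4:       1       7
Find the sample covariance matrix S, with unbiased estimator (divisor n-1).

Step 1 — column means:
  mean(X_1) = (7 + 7 + 1 + 1) / 4 = 16/4 = 4
  mean(X_2) = (5 + 4 + 1 + 7) / 4 = 17/4 = 4.25

Step 2 — sample covariance S[i,j] = (1/(n-1)) · Σ_k (x_{k,i} - mean_i) · (x_{k,j} - mean_j), with n-1 = 3.
  S[X_1,X_1] = ((3)·(3) + (3)·(3) + (-3)·(-3) + (-3)·(-3)) / 3 = 36/3 = 12
  S[X_1,X_2] = ((3)·(0.75) + (3)·(-0.25) + (-3)·(-3.25) + (-3)·(2.75)) / 3 = 3/3 = 1
  S[X_2,X_2] = ((0.75)·(0.75) + (-0.25)·(-0.25) + (-3.25)·(-3.25) + (2.75)·(2.75)) / 3 = 18.75/3 = 6.25

S is symmetric (S[j,i] = S[i,j]). Assembling:

S = [[12, 1],
 [1, 6.25]]


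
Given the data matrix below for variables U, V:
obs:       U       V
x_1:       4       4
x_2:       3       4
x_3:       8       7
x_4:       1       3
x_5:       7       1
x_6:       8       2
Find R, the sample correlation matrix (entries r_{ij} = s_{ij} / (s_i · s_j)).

Step 1 — column means:
  mean(U) = (4 + 3 + 8 + 1 + 7 + 8) / 6 = 31/6 = 5.1667
  mean(V) = (4 + 4 + 7 + 3 + 1 + 2) / 6 = 21/6 = 3.5

Step 2 — sample variances and covariances s[i,j] = (1/(n-1)) · Σ_k (x_{k,i} - mean_i) · (x_{k,j} - mean_j), with n-1 = 5:
  s[U,U] = ((-1.1667)·(-1.1667) + (-2.1667)·(-2.1667) + (2.8333)·(2.8333) + (-4.1667)·(-4.1667) + (1.8333)·(1.8333) + (2.8333)·(2.8333)) / 5 = 42.8333/5 = 8.5667
  s[U,V] = ((-1.1667)·(0.5) + (-2.1667)·(0.5) + (2.8333)·(3.5) + (-4.1667)·(-0.5) + (1.8333)·(-2.5) + (2.8333)·(-1.5)) / 5 = 1.5/5 = 0.3
  s[V,V] = ((0.5)·(0.5) + (0.5)·(0.5) + (3.5)·(3.5) + (-0.5)·(-0.5) + (-2.5)·(-2.5) + (-1.5)·(-1.5)) / 5 = 21.5/5 = 4.3
  Sample standard deviations s_i = √(s[i,i]):
  s(U) = √(8.5667) = 2.9269
  s(V) = √(4.3) = 2.0736

Step 3 — r_{ij} = s_{ij} / (s_i · s_j):
  r[U,U] = 1 (diagonal).
  r[U,V] = 0.3 / (2.9269 · 2.0736) = 0.3 / 6.0693 = 0.0494
  r[V,V] = 1 (diagonal).

R is symmetric with unit diagonal. Assembling:

R = [[1, 0.0494],
 [0.0494, 1]]


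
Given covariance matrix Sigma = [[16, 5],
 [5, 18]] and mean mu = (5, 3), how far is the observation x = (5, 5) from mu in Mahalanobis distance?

Step 1 — centre the observation: (x - mu) = (0, 2).

Step 2 — invert Sigma. det(Sigma) = 16·18 - (5)² = 263.
  Sigma^{-1} = (1/det) · [[d, -b], [-b, a]] = [[0.0684, -0.019],
 [-0.019, 0.0608]].

Step 3 — form the quadratic (x - mu)^T · Sigma^{-1} · (x - mu):
  Sigma^{-1} · (x - mu) = (-0.038, 0.1217).
  (x - mu)^T · [Sigma^{-1} · (x - mu)] = (0)·(-0.038) + (2)·(0.1217) = 0.2433.

Step 4 — take square root: d = √(0.2433) ≈ 0.4933.

d(x, mu) = √(0.2433) ≈ 0.4933


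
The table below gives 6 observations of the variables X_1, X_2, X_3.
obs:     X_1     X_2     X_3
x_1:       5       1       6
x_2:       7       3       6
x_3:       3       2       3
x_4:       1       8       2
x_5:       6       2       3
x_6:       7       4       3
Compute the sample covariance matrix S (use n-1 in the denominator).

Step 1 — column means:
  mean(X_1) = (5 + 7 + 3 + 1 + 6 + 7) / 6 = 29/6 = 4.8333
  mean(X_2) = (1 + 3 + 2 + 8 + 2 + 4) / 6 = 20/6 = 3.3333
  mean(X_3) = (6 + 6 + 3 + 2 + 3 + 3) / 6 = 23/6 = 3.8333

Step 2 — sample covariance S[i,j] = (1/(n-1)) · Σ_k (x_{k,i} - mean_i) · (x_{k,j} - mean_j), with n-1 = 5.
  S[X_1,X_1] = ((0.1667)·(0.1667) + (2.1667)·(2.1667) + (-1.8333)·(-1.8333) + (-3.8333)·(-3.8333) + (1.1667)·(1.1667) + (2.1667)·(2.1667)) / 5 = 28.8333/5 = 5.7667
  S[X_1,X_2] = ((0.1667)·(-2.3333) + (2.1667)·(-0.3333) + (-1.8333)·(-1.3333) + (-3.8333)·(4.6667) + (1.1667)·(-1.3333) + (2.1667)·(0.6667)) / 5 = -16.6667/5 = -3.3333
  S[X_1,X_3] = ((0.1667)·(2.1667) + (2.1667)·(2.1667) + (-1.8333)·(-0.8333) + (-3.8333)·(-1.8333) + (1.1667)·(-0.8333) + (2.1667)·(-0.8333)) / 5 = 10.8333/5 = 2.1667
  S[X_2,X_2] = ((-2.3333)·(-2.3333) + (-0.3333)·(-0.3333) + (-1.3333)·(-1.3333) + (4.6667)·(4.6667) + (-1.3333)·(-1.3333) + (0.6667)·(0.6667)) / 5 = 31.3333/5 = 6.2667
  S[X_2,X_3] = ((-2.3333)·(2.1667) + (-0.3333)·(2.1667) + (-1.3333)·(-0.8333) + (4.6667)·(-1.8333) + (-1.3333)·(-0.8333) + (0.6667)·(-0.8333)) / 5 = -12.6667/5 = -2.5333
  S[X_3,X_3] = ((2.1667)·(2.1667) + (2.1667)·(2.1667) + (-0.8333)·(-0.8333) + (-1.8333)·(-1.8333) + (-0.8333)·(-0.8333) + (-0.8333)·(-0.8333)) / 5 = 14.8333/5 = 2.9667

S is symmetric (S[j,i] = S[i,j]). Assembling:

S = [[5.7667, -3.3333, 2.1667],
 [-3.3333, 6.2667, -2.5333],
 [2.1667, -2.5333, 2.9667]]


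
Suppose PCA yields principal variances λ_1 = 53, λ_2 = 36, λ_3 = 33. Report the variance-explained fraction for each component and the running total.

Step 1 — total variance = trace(Sigma) = Σ λ_i = 53 + 36 + 33 = 122.

Step 2 — fraction explained by component i = λ_i / Σ λ:
  PC1: 53/122 = 0.4344
  PC2: 36/122 = 0.2951
  PC3: 33/122 = 0.2705

Step 3 — cumulative fraction after k components = (λ_1 + ... + λ_k) / Σ λ:
  k = 1: 53/122 = 0.4344
  k = 2: (53 + 36)/122 = 89/122 = 0.7295
  k = 3: (53 + 36 + 33)/122 = 122/122 = 1

Summary (fraction, with percent):

explained: PC1 0.4344 (43.44%), PC2 0.2951 (29.51%), PC3 0.2705 (27.05%);  cumulative: 0.4344, 0.7295, 1


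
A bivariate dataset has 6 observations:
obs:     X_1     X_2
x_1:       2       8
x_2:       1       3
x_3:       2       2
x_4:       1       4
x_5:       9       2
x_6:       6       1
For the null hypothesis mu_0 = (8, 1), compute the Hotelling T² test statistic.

Step 1 — sample mean vector:
  mean(X_1) = (2 + 1 + 2 + 1 + 9 + 6) / 6 = 21/6 = 3.5
  mean(X_2) = (8 + 3 + 2 + 4 + 2 + 1) / 6 = 20/6 = 3.3333
  x̄ = (3.5, 3.3333),  deviation x̄ - mu_0 = (3.5, 3.3333) - (8, 1) = (-4.5, 2.3333).

Step 2 — sample covariance matrix, S[i,j] = (1/(n-1)) · Σ_k (x_{k,i} - mean_i) · (x_{k,j} - mean_j), divisor n-1 = 5:
  S[X_1,X_1] = ((-1.5)·(-1.5) + (-2.5)·(-2.5) + (-1.5)·(-1.5) + (-2.5)·(-2.5) + (5.5)·(5.5) + (2.5)·(2.5)) / 5 = 53.5/5 = 10.7
  S[X_1,X_2] = ((-1.5)·(4.6667) + (-2.5)·(-0.3333) + (-1.5)·(-1.3333) + (-2.5)·(0.6667) + (5.5)·(-1.3333) + (2.5)·(-2.3333)) / 5 = -19/5 = -3.8
  S[X_2,X_2] = ((4.6667)·(4.6667) + (-0.3333)·(-0.3333) + (-1.3333)·(-1.3333) + (0.6667)·(0.6667) + (-1.3333)·(-1.3333) + (-2.3333)·(-2.3333)) / 5 = 31.3333/5 = 6.2667
  S = [[10.7, -3.8],
 [-3.8, 6.2667]].

Step 3 — invert S. det(S) = 10.7·6.2667 - (-3.8)² = 52.6133.
  S^{-1} = (1/det) · [[d, -b], [-b, a]] = [[0.1191, 0.0722],
 [0.0722, 0.2034]].

Step 4 — quadratic form (x̄ - mu_0)^T · S^{-1} · (x̄ - mu_0):
  S^{-1} · (x̄ - mu_0) = (-0.3675, 0.1495),
  (x̄ - mu_0)^T · [...] = (-4.5)·(-0.3675) + (2.3333)·(0.1495) = 2.0024.

Step 5 — scale by n: T² = 6 · 2.0024 = 12.0147.

T² ≈ 12.0147


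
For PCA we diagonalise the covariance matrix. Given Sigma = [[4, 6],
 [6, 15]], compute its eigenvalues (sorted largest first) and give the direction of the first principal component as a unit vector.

Step 1 — characteristic polynomial of 2×2 Sigma:
  det(Sigma - λI) = λ² - trace · λ + det = 0.
  trace = 4 + 15 = 19, det = 4·15 - (6)² = 24.
Step 2 — discriminant:
  Δ = trace² - 4·det = 361 - 96 = 265.
Step 3 — eigenvalues:
  λ = (trace ± √Δ)/2 = (19 ± 16.2788)/2,
  λ_1 = 17.6394,  λ_2 = 1.3606.

Step 4 — unit eigenvector for λ_1: solve (Sigma - λ_1 I)v = 0. First row:
  (4 - 17.6394)·v_x + (6)·v_y = 0, i.e. (-13.6394)·v_x + (6)·v_y = 0,
  so v ∝ (b, λ_1 - a) = (6, 13.6394) = u.
  ||u|| = √((6)² + (13.6394)²) = √(222.0335) ≈ 14.9008,
  v_1 = u/||u|| ≈ (0.4027, 0.9153) (||v_1|| = 1).

λ_1 = 17.6394,  λ_2 = 1.3606;  v_1 ≈ (0.4027, 0.9153)


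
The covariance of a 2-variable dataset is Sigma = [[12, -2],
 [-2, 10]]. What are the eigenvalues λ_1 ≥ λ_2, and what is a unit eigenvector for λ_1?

Step 1 — characteristic polynomial of 2×2 Sigma:
  det(Sigma - λI) = λ² - trace · λ + det = 0.
  trace = 12 + 10 = 22, det = 12·10 - (-2)² = 116.
Step 2 — discriminant:
  Δ = trace² - 4·det = 484 - 464 = 20.
Step 3 — eigenvalues:
  λ = (trace ± √Δ)/2 = (22 ± 4.4721)/2,
  λ_1 = 13.2361,  λ_2 = 8.7639.

Step 4 — unit eigenvector for λ_1: solve (Sigma - λ_1 I)v = 0. First row:
  (12 - 13.2361)·v_x + (-2)·v_y = 0, i.e. (-1.2361)·v_x + (-2)·v_y = 0,
  so v ∝ (b, λ_1 - a) = (-2, 1.2361); multiply by -1 so the first entry is positive: u = (2, -1.2361).
  ||u|| = √((2)² + (-1.2361)²) = √(5.5279) ≈ 2.3511,
  v_1 = u/||u|| ≈ (0.8507, -0.5257) (||v_1|| = 1).

λ_1 = 13.2361,  λ_2 = 8.7639;  v_1 ≈ (0.8507, -0.5257)


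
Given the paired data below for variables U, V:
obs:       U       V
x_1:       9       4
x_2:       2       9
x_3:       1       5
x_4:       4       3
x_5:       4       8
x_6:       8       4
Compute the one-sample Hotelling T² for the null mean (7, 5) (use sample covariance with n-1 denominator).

Step 1 — sample mean vector:
  mean(U) = (9 + 2 + 1 + 4 + 4 + 8) / 6 = 28/6 = 4.6667
  mean(V) = (4 + 9 + 5 + 3 + 8 + 4) / 6 = 33/6 = 5.5
  x̄ = (4.6667, 5.5),  deviation x̄ - mu_0 = (4.6667, 5.5) - (7, 5) = (-2.3333, 0.5).

Step 2 — sample covariance matrix, S[i,j] = (1/(n-1)) · Σ_k (x_{k,i} - mean_i) · (x_{k,j} - mean_j), divisor n-1 = 5:
  S[U,U] = ((4.3333)·(4.3333) + (-2.6667)·(-2.6667) + (-3.6667)·(-3.6667) + (-0.6667)·(-0.6667) + (-0.6667)·(-0.6667) + (3.3333)·(3.3333)) / 5 = 51.3333/5 = 10.2667
  S[U,V] = ((4.3333)·(-1.5) + (-2.6667)·(3.5) + (-3.6667)·(-0.5) + (-0.6667)·(-2.5) + (-0.6667)·(2.5) + (3.3333)·(-1.5)) / 5 = -19/5 = -3.8
  S[V,V] = ((-1.5)·(-1.5) + (3.5)·(3.5) + (-0.5)·(-0.5) + (-2.5)·(-2.5) + (2.5)·(2.5) + (-1.5)·(-1.5)) / 5 = 29.5/5 = 5.9
  S = [[10.2667, -3.8],
 [-3.8, 5.9]].

Step 3 — invert S. det(S) = 10.2667·5.9 - (-3.8)² = 46.1333.
  S^{-1} = (1/det) · [[d, -b], [-b, a]] = [[0.1279, 0.0824],
 [0.0824, 0.2225]].

Step 4 — quadratic form (x̄ - mu_0)^T · S^{-1} · (x̄ - mu_0):
  S^{-1} · (x̄ - mu_0) = (-0.2572, -0.0809),
  (x̄ - mu_0)^T · [...] = (-2.3333)·(-0.2572) + (0.5)·(-0.0809) = 0.5597.

Step 5 — scale by n: T² = 6 · 0.5597 = 3.3584.

T² ≈ 3.3584


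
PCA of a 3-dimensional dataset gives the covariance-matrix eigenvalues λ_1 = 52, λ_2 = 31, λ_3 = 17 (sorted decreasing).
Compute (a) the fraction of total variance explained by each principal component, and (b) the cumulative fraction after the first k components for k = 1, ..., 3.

Step 1 — total variance = trace(Sigma) = Σ λ_i = 52 + 31 + 17 = 100.

Step 2 — fraction explained by component i = λ_i / Σ λ:
  PC1: 52/100 = 0.52
  PC2: 31/100 = 0.31
  PC3: 17/100 = 0.17

Step 3 — cumulative fraction after k components = (λ_1 + ... + λ_k) / Σ λ:
  k = 1: 52/100 = 0.52
  k = 2: (52 + 31)/100 = 83/100 = 0.83
  k = 3: (52 + 31 + 17)/100 = 100/100 = 1

Summary (fraction, with percent):

explained: PC1 0.52 (52%), PC2 0.31 (31%), PC3 0.17 (17%);  cumulative: 0.52, 0.83, 1


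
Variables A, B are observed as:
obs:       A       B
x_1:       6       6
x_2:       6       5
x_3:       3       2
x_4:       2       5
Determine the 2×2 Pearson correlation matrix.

Step 1 — column means:
  mean(A) = (6 + 6 + 3 + 2) / 4 = 17/4 = 4.25
  mean(B) = (6 + 5 + 2 + 5) / 4 = 18/4 = 4.5

Step 2 — sample variances and covariances s[i,j] = (1/(n-1)) · Σ_k (x_{k,i} - mean_i) · (x_{k,j} - mean_j), with n-1 = 3:
  s[A,A] = ((1.75)·(1.75) + (1.75)·(1.75) + (-1.25)·(-1.25) + (-2.25)·(-2.25)) / 3 = 12.75/3 = 4.25
  s[A,B] = ((1.75)·(1.5) + (1.75)·(0.5) + (-1.25)·(-2.5) + (-2.25)·(0.5)) / 3 = 5.5/3 = 1.8333
  s[B,B] = ((1.5)·(1.5) + (0.5)·(0.5) + (-2.5)·(-2.5) + (0.5)·(0.5)) / 3 = 9/3 = 3
  Sample standard deviations s_i = √(s[i,i]):
  s(A) = √(4.25) = 2.0616
  s(B) = √(3) = 1.7321

Step 3 — r_{ij} = s_{ij} / (s_i · s_j):
  r[A,A] = 1 (diagonal).
  r[A,B] = 1.8333 / (2.0616 · 1.7321) = 1.8333 / 3.5707 = 0.5134
  r[B,B] = 1 (diagonal).

R is symmetric with unit diagonal. Assembling:

R = [[1, 0.5134],
 [0.5134, 1]]


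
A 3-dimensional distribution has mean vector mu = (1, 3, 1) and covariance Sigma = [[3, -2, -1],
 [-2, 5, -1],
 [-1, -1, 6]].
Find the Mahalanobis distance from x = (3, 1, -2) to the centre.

Step 1 — centre the observation: (x - mu) = (2, -2, -3).

Step 2 — invert Sigma (cofactor / det for 3×3, or solve directly):
  Sigma^{-1} = [[0.537, 0.2407, 0.1296],
 [0.2407, 0.3148, 0.0926],
 [0.1296, 0.0926, 0.2037]].

Step 3 — form the quadratic (x - mu)^T · Sigma^{-1} · (x - mu):
  Sigma^{-1} · (x - mu) = (0.2037, -0.4259, -0.537).
  (x - mu)^T · [Sigma^{-1} · (x - mu)] = (2)·(0.2037) + (-2)·(-0.4259) + (-3)·(-0.537) = 2.8704.

Step 4 — take square root: d = √(2.8704) ≈ 1.6942.

d(x, mu) = √(2.8704) ≈ 1.6942


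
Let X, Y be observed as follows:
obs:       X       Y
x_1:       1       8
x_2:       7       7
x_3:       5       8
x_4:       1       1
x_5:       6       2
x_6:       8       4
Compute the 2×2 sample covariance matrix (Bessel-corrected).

Step 1 — column means:
  mean(X) = (1 + 7 + 5 + 1 + 6 + 8) / 6 = 28/6 = 4.6667
  mean(Y) = (8 + 7 + 8 + 1 + 2 + 4) / 6 = 30/6 = 5

Step 2 — sample covariance S[i,j] = (1/(n-1)) · Σ_k (x_{k,i} - mean_i) · (x_{k,j} - mean_j), with n-1 = 5.
  S[X,X] = ((-3.6667)·(-3.6667) + (2.3333)·(2.3333) + (0.3333)·(0.3333) + (-3.6667)·(-3.6667) + (1.3333)·(1.3333) + (3.3333)·(3.3333)) / 5 = 45.3333/5 = 9.0667
  S[X,Y] = ((-3.6667)·(3) + (2.3333)·(2) + (0.3333)·(3) + (-3.6667)·(-4) + (1.3333)·(-3) + (3.3333)·(-1)) / 5 = 2/5 = 0.4
  S[Y,Y] = ((3)·(3) + (2)·(2) + (3)·(3) + (-4)·(-4) + (-3)·(-3) + (-1)·(-1)) / 5 = 48/5 = 9.6

S is symmetric (S[j,i] = S[i,j]). Assembling:

S = [[9.0667, 0.4],
 [0.4, 9.6]]


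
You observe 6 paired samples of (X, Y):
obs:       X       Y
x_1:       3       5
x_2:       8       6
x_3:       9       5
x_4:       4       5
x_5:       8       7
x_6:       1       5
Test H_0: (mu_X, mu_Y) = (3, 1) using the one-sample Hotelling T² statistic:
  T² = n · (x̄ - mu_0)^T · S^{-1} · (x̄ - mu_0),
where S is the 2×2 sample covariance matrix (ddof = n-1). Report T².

Step 1 — sample mean vector:
  mean(X) = (3 + 8 + 9 + 4 + 8 + 1) / 6 = 33/6 = 5.5
  mean(Y) = (5 + 6 + 5 + 5 + 7 + 5) / 6 = 33/6 = 5.5
  x̄ = (5.5, 5.5),  deviation x̄ - mu_0 = (5.5, 5.5) - (3, 1) = (2.5, 4.5).

Step 2 — sample covariance matrix, S[i,j] = (1/(n-1)) · Σ_k (x_{k,i} - mean_i) · (x_{k,j} - mean_j), divisor n-1 = 5:
  S[X,X] = ((-2.5)·(-2.5) + (2.5)·(2.5) + (3.5)·(3.5) + (-1.5)·(-1.5) + (2.5)·(2.5) + (-4.5)·(-4.5)) / 5 = 53.5/5 = 10.7
  S[X,Y] = ((-2.5)·(-0.5) + (2.5)·(0.5) + (3.5)·(-0.5) + (-1.5)·(-0.5) + (2.5)·(1.5) + (-4.5)·(-0.5)) / 5 = 7.5/5 = 1.5
  S[Y,Y] = ((-0.5)·(-0.5) + (0.5)·(0.5) + (-0.5)·(-0.5) + (-0.5)·(-0.5) + (1.5)·(1.5) + (-0.5)·(-0.5)) / 5 = 3.5/5 = 0.7
  S = [[10.7, 1.5],
 [1.5, 0.7]].

Step 3 — invert S. det(S) = 10.7·0.7 - (1.5)² = 5.24.
  S^{-1} = (1/det) · [[d, -b], [-b, a]] = [[0.1336, -0.2863],
 [-0.2863, 2.042]].

Step 4 — quadratic form (x̄ - mu_0)^T · S^{-1} · (x̄ - mu_0):
  S^{-1} · (x̄ - mu_0) = (-0.9542, 8.4733),
  (x̄ - mu_0)^T · [...] = (2.5)·(-0.9542) + (4.5)·(8.4733) = 35.7443.

Step 5 — scale by n: T² = 6 · 35.7443 = 214.4656.

T² ≈ 214.4656


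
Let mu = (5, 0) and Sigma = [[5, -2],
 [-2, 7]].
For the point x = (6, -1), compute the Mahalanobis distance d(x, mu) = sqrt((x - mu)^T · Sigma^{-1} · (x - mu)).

Step 1 — centre the observation: (x - mu) = (1, -1).

Step 2 — invert Sigma. det(Sigma) = 5·7 - (-2)² = 31.
  Sigma^{-1} = (1/det) · [[d, -b], [-b, a]] = [[0.2258, 0.0645],
 [0.0645, 0.1613]].

Step 3 — form the quadratic (x - mu)^T · Sigma^{-1} · (x - mu):
  Sigma^{-1} · (x - mu) = (0.1613, -0.0968).
  (x - mu)^T · [Sigma^{-1} · (x - mu)] = (1)·(0.1613) + (-1)·(-0.0968) = 0.2581.

Step 4 — take square root: d = √(0.2581) ≈ 0.508.

d(x, mu) = √(0.2581) ≈ 0.508


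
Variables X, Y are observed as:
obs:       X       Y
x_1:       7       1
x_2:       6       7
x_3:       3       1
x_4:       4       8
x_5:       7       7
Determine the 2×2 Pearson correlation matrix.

Step 1 — column means:
  mean(X) = (7 + 6 + 3 + 4 + 7) / 5 = 27/5 = 5.4
  mean(Y) = (1 + 7 + 1 + 8 + 7) / 5 = 24/5 = 4.8

Step 2 — sample variances and covariances s[i,j] = (1/(n-1)) · Σ_k (x_{k,i} - mean_i) · (x_{k,j} - mean_j), with n-1 = 4:
  s[X,X] = ((1.6)·(1.6) + (0.6)·(0.6) + (-2.4)·(-2.4) + (-1.4)·(-1.4) + (1.6)·(1.6)) / 4 = 13.2/4 = 3.3
  s[X,Y] = ((1.6)·(-3.8) + (0.6)·(2.2) + (-2.4)·(-3.8) + (-1.4)·(3.2) + (1.6)·(2.2)) / 4 = 3.4/4 = 0.85
  s[Y,Y] = ((-3.8)·(-3.8) + (2.2)·(2.2) + (-3.8)·(-3.8) + (3.2)·(3.2) + (2.2)·(2.2)) / 4 = 48.8/4 = 12.2
  Sample standard deviations s_i = √(s[i,i]):
  s(X) = √(3.3) = 1.8166
  s(Y) = √(12.2) = 3.4928

Step 3 — r_{ij} = s_{ij} / (s_i · s_j):
  r[X,X] = 1 (diagonal).
  r[X,Y] = 0.85 / (1.8166 · 3.4928) = 0.85 / 6.3451 = 0.134
  r[Y,Y] = 1 (diagonal).

R is symmetric with unit diagonal. Assembling:

R = [[1, 0.134],
 [0.134, 1]]


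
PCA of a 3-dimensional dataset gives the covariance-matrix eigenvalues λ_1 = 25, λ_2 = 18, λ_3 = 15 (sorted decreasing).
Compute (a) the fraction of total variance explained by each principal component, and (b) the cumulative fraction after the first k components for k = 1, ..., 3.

Step 1 — total variance = trace(Sigma) = Σ λ_i = 25 + 18 + 15 = 58.

Step 2 — fraction explained by component i = λ_i / Σ λ:
  PC1: 25/58 = 0.431
  PC2: 18/58 = 0.3103
  PC3: 15/58 = 0.2586

Step 3 — cumulative fraction after k components = (λ_1 + ... + λ_k) / Σ λ:
  k = 1: 25/58 = 0.431
  k = 2: (25 + 18)/58 = 43/58 = 0.7414
  k = 3: (25 + 18 + 15)/58 = 58/58 = 1

Summary (fraction, with percent):

explained: PC1 0.431 (43.1%), PC2 0.3103 (31.03%), PC3 0.2586 (25.86%);  cumulative: 0.431, 0.7414, 1


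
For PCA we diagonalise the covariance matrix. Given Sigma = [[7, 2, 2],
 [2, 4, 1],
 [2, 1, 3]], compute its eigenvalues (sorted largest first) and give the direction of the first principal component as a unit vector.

Step 1 — characteristic polynomial p(λ) = det(λI - Sigma) = λ³ - tr·λ² + c_1·λ - det, where tr = trace, c_1 = sum of the principal 2×2 minors, det = det(Sigma):
  tr = 7 + 4 + 3 = 14,
  c_1 = (7·4 - (2)²) + (7·3 - (2)²) + (4·3 - (1)²) = 24 + 17 + 11 = 52,
  det = 7·(4·3 - (1)²) - (2)·((2)·3 - (1)·(2)) + (2)·((2)·(1) - 4·(2)) = 7·(11) - (2)·(4) + (2)·(-6) = 57.
  So p(λ) = λ³ - 14λ² + 52λ - 57.
Step 2 — look for an integer root (rational root theorem: any rational root is an integer divisor of 57). Testing λ = 3:
  p(3) = 27 - 126 + 156 - 57 = 0  ✓
  Dividing out (λ - 3): p(λ) = (λ - 3)(λ² - 11λ + 19).
Step 3 — remaining eigenvalues from the quadratic λ² - 11λ + 19 = 0:
  Δ = 11² - 4·19 = 121 - 76 = 45,  λ = (11 ± √45)/2 = (11 ± 6.7082)/2 ≈ 8.8541 or 2.1459.
  Sorted: λ_1 = 8.8541,  λ_2 = 3,  λ_3 = 2.1459  (check: sum = 14 = tr ✓).

Step 4 — unit eigenvector for λ_1 ≈ 8.8541: v spans the null space of (Sigma - λ_1 I), whose rows are
  r_1 = (-1.8541, 2, 2),  r_2 = (2, -4.8541, 1),  r_3 = (2, 1, -5.8541).
  v is orthogonal to every row, so take v ∝ r_1 × r_2 = ((2)·(1) - (2)·(-4.8541), (2)·(2) - (-1.8541)·(1), (-1.8541)·(-4.8541) - (2)·(2)) ≈ (11.7082, 5.8541, 5).
  Let u = (11.7082, 5.8541, 5).
  ||u|| = √((11.7082)² + (5.8541)² + (5)²) = √(196.3525) ≈ 14.0126,  v_1 = u/||u|| ≈ (0.8355, 0.4178, 0.3568) (||v_1|| = 1).

λ_1 = 8.8541,  λ_2 = 3,  λ_3 = 2.1459;  v_1 ≈ (0.8355, 0.4178, 0.3568)


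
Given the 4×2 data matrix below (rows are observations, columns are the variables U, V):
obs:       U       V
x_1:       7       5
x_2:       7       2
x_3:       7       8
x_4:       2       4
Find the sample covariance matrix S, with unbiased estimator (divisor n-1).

Step 1 — column means:
  mean(U) = (7 + 7 + 7 + 2) / 4 = 23/4 = 5.75
  mean(V) = (5 + 2 + 8 + 4) / 4 = 19/4 = 4.75

Step 2 — sample covariance S[i,j] = (1/(n-1)) · Σ_k (x_{k,i} - mean_i) · (x_{k,j} - mean_j), with n-1 = 3.
  S[U,U] = ((1.25)·(1.25) + (1.25)·(1.25) + (1.25)·(1.25) + (-3.75)·(-3.75)) / 3 = 18.75/3 = 6.25
  S[U,V] = ((1.25)·(0.25) + (1.25)·(-2.75) + (1.25)·(3.25) + (-3.75)·(-0.75)) / 3 = 3.75/3 = 1.25
  S[V,V] = ((0.25)·(0.25) + (-2.75)·(-2.75) + (3.25)·(3.25) + (-0.75)·(-0.75)) / 3 = 18.75/3 = 6.25

S is symmetric (S[j,i] = S[i,j]). Assembling:

S = [[6.25, 1.25],
 [1.25, 6.25]]


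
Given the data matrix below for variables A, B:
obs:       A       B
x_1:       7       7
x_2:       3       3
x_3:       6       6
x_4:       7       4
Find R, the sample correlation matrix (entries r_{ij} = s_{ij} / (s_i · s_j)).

Step 1 — column means:
  mean(A) = (7 + 3 + 6 + 7) / 4 = 23/4 = 5.75
  mean(B) = (7 + 3 + 6 + 4) / 4 = 20/4 = 5

Step 2 — sample variances and covariances s[i,j] = (1/(n-1)) · Σ_k (x_{k,i} - mean_i) · (x_{k,j} - mean_j), with n-1 = 3:
  s[A,A] = ((1.25)·(1.25) + (-2.75)·(-2.75) + (0.25)·(0.25) + (1.25)·(1.25)) / 3 = 10.75/3 = 3.5833
  s[A,B] = ((1.25)·(2) + (-2.75)·(-2) + (0.25)·(1) + (1.25)·(-1)) / 3 = 7/3 = 2.3333
  s[B,B] = ((2)·(2) + (-2)·(-2) + (1)·(1) + (-1)·(-1)) / 3 = 10/3 = 3.3333
  Sample standard deviations s_i = √(s[i,i]):
  s(A) = √(3.5833) = 1.893
  s(B) = √(3.3333) = 1.8257

Step 3 — r_{ij} = s_{ij} / (s_i · s_j):
  r[A,A] = 1 (diagonal).
  r[A,B] = 2.3333 / (1.893 · 1.8257) = 2.3333 / 3.4561 = 0.6751
  r[B,B] = 1 (diagonal).

R is symmetric with unit diagonal. Assembling:

R = [[1, 0.6751],
 [0.6751, 1]]
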